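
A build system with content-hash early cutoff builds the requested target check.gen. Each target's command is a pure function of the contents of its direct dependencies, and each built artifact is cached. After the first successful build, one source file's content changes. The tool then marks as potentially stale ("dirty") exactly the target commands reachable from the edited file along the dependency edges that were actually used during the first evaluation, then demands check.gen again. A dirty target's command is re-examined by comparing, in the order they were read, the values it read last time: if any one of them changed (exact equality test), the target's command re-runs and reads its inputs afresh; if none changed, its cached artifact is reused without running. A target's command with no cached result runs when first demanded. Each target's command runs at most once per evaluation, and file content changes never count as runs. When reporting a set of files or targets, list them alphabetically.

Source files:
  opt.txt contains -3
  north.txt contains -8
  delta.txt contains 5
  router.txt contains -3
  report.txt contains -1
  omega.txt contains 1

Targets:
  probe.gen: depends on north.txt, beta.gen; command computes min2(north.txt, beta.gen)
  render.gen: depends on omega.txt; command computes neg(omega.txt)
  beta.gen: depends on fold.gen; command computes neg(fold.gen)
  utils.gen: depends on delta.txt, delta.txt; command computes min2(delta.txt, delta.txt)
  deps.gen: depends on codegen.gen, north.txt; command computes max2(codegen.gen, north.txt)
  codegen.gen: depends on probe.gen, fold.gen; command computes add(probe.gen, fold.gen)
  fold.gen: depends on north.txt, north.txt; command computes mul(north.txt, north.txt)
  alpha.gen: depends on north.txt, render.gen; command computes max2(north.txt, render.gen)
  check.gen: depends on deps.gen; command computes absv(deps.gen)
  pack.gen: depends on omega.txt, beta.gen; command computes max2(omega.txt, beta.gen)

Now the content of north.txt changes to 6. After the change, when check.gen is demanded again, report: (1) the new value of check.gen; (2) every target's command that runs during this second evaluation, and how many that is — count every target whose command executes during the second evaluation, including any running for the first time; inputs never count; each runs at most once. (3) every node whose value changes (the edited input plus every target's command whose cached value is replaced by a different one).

First evaluation (everything demanded from the output):
  fold.gen = mul(-8, -8) = 64
  beta.gen = neg(64) = -64
  probe.gen = min2(-8, -64) = -64
  codegen.gen = add(-64, 64) = 0
  deps.gen = max2(0, -8) = 0
  check.gen = absv(0) = 0

Propagation after the edit:
  fold.gen: runs — north.txt -8->6; north.txt -8->6; result 36.
  beta.gen: runs — fold.gen 64->36; result -36.
  probe.gen: runs — north.txt -8->6; beta.gen -64->-36; result -36.
  codegen.gen: runs — probe.gen -64->-36; fold.gen 64->36; result 0 (same value as before).
  deps.gen: runs — north.txt -8->6; result 6.
  check.gen: runs — deps.gen 0->6; result 6.

New value of check.gen: 6.
Target commands that run: beta.gen, check.gen, codegen.gen, deps.gen, fold.gen, probe.gen — 6 in total.
Values that change: beta.gen, check.gen, deps.gen, fold.gen, north.txt, probe.gen.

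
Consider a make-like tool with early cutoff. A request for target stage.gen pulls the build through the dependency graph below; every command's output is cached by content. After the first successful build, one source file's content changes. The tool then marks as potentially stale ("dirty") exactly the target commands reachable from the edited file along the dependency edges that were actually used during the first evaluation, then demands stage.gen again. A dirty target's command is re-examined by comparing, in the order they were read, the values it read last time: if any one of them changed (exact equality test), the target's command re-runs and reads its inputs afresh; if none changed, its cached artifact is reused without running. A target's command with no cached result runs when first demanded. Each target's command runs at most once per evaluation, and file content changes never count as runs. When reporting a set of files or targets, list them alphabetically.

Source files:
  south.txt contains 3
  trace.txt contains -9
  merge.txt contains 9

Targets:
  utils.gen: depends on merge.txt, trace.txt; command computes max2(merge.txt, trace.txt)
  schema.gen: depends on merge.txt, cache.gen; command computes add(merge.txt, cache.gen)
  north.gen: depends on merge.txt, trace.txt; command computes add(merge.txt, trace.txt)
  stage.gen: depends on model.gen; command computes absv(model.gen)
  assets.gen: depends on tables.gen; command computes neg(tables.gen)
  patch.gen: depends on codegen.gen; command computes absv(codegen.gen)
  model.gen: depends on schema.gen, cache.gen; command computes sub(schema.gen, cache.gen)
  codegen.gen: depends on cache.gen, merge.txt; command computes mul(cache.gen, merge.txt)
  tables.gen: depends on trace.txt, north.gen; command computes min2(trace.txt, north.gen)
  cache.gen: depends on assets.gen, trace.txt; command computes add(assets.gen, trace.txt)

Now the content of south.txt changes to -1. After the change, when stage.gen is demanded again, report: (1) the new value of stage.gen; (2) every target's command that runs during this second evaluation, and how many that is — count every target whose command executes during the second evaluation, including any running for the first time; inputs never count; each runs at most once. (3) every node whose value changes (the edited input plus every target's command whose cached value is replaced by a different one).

Demanding stage.gen again yields 9.
0 target commands run: none.
The nodes whose values change: south.txt.
Note the shortcut — nothing in the graph depends on south.txt at all, so no recomputation happens.

First demand of the output computes:
  north.gen = add(9, -9) = 0
  tables.gen = min2(-9, 0) = -9
  assets.gen = neg(-9) = 9
  cache.gen = add(9, -9) = 0
  schema.gen = add(9, 0) = 9
  model.gen = sub(9, 0) = 9
  stage.gen = absv(9) = 9

After the edit, cleaning proceeds:
  no node depends on south.txt at all; the second demand re-runs nothing.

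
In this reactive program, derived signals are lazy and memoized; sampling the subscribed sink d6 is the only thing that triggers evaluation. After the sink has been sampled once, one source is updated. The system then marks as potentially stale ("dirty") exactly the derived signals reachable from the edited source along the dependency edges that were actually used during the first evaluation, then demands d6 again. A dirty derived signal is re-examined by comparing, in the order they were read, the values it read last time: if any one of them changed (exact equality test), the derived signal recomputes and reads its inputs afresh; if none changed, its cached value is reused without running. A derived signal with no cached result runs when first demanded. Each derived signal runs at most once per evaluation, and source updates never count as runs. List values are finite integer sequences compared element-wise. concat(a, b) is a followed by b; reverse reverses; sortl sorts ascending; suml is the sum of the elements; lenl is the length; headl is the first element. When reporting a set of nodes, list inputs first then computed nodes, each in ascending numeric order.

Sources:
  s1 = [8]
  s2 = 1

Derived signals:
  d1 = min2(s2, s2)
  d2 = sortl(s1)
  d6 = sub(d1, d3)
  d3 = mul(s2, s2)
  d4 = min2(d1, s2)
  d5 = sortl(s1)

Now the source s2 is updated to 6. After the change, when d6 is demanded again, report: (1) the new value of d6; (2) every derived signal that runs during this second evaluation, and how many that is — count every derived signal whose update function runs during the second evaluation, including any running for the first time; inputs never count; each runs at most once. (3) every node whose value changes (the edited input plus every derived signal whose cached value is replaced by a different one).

First demand of the output computes:
  d1 = min2(1, 1) = 1
  d3 = mul(1, 1) = 1
  d6 = sub(1, 1) = 0

After the edit, cleaning proceeds:
  d1: a read changed (s2 1->6; s2 1->6) — executes, giving 6.
  d3: a read changed (s2 1->6; s2 1->6) — executes, giving 36.
  d6: a read changed (d1 1->6; d3 1->36) — executes, giving -30.

Demanding d6 again yields -30.
3 derived signals run: d1, d3, d6.
The nodes whose values change: s2, d1, d3, d6.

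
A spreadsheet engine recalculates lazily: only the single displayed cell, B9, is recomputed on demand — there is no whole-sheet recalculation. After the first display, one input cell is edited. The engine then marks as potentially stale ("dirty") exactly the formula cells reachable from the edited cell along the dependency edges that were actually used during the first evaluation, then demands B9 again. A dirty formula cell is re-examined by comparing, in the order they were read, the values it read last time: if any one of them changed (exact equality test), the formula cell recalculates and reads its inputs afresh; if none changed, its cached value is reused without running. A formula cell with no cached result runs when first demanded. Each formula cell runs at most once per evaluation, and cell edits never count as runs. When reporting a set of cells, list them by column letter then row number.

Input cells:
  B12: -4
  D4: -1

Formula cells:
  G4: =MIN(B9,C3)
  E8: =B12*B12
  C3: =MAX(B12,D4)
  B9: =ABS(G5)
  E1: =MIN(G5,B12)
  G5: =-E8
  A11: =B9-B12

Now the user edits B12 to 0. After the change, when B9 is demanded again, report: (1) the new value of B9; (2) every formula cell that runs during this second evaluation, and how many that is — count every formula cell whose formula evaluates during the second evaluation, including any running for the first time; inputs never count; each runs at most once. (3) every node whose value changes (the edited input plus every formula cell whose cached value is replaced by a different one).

New value of B9: 0.
Formula cells that run: B9, E8, G5 — 3 in total.
Values that change: B9, B12, E8, G5.

First evaluation (everything demanded from the output):
  E8 = -4 * -4 = 16
  G5 = -(16) = -16
  B9 = ABS(-16) = 16

Propagation after the edit:
  E8: runs — B12 -4->0; B12 -4->0; result 0.
  G5: runs — E8 16->0; result 0.
  B9: runs — G5 -16->0; result 0.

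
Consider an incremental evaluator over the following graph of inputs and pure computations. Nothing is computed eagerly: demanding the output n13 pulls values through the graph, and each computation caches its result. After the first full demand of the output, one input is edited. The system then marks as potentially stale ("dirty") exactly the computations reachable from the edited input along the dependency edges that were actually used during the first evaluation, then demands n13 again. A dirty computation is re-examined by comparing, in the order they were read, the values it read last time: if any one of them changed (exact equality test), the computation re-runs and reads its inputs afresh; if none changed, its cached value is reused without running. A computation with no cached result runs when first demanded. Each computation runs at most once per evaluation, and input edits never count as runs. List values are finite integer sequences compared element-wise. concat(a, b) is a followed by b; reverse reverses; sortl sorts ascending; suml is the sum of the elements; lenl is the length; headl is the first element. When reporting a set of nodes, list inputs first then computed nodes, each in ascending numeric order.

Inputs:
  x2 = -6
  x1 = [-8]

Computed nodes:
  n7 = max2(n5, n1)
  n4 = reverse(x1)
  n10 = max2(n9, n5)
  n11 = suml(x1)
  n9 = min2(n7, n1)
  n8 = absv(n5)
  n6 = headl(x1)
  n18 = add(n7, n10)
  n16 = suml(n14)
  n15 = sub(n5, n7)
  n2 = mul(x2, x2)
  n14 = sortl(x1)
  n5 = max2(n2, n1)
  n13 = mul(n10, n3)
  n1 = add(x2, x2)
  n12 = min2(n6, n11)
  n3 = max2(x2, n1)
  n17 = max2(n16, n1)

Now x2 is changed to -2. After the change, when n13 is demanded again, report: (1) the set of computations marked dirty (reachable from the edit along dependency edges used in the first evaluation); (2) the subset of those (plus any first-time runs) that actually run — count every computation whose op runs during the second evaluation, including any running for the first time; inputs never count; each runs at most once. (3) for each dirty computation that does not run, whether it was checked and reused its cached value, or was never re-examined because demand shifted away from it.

Dirty set: n1, n2, n3, n5, n7, n9, n10, n13.
Run set: n1, n2, n3, n5, n7, n9, n10, n13 (8 run).
All dirty computations ended up running.

Initial pass — values computed on the first demand:
  n1 = add(-6, -6) = -12
  n2 = mul(-6, -6) = 36
  n3 = max2(-6, -12) = -6
  n5 = max2(36, -12) = 36
  n7 = max2(36, -12) = 36
  n9 = min2(36, -12) = -12
  n10 = max2(-12, 36) = 36
  n13 = mul(36, -6) = -216

Second demand — change propagation:
  n1: re-runs because x2 -6->-2; x2 -6->-2; new result -4.
  n2: re-runs because x2 -6->-2; x2 -6->-2; new result 4.
  n3: re-runs because x2 -6->-2; n1 -12->-4; new result -2.
  n5: re-runs because n2 36->4; n1 -12->-4; new result 4.
  n7: re-runs because n5 36->4; n1 -12->-4; new result 4.
  n9: re-runs because n7 36->4; n1 -12->-4; new result -4.
  n10: re-runs because n9 -12->-4; n5 36->4; new result 4.
  n13: re-runs because n10 36->4; n3 -6->-2; new result -8.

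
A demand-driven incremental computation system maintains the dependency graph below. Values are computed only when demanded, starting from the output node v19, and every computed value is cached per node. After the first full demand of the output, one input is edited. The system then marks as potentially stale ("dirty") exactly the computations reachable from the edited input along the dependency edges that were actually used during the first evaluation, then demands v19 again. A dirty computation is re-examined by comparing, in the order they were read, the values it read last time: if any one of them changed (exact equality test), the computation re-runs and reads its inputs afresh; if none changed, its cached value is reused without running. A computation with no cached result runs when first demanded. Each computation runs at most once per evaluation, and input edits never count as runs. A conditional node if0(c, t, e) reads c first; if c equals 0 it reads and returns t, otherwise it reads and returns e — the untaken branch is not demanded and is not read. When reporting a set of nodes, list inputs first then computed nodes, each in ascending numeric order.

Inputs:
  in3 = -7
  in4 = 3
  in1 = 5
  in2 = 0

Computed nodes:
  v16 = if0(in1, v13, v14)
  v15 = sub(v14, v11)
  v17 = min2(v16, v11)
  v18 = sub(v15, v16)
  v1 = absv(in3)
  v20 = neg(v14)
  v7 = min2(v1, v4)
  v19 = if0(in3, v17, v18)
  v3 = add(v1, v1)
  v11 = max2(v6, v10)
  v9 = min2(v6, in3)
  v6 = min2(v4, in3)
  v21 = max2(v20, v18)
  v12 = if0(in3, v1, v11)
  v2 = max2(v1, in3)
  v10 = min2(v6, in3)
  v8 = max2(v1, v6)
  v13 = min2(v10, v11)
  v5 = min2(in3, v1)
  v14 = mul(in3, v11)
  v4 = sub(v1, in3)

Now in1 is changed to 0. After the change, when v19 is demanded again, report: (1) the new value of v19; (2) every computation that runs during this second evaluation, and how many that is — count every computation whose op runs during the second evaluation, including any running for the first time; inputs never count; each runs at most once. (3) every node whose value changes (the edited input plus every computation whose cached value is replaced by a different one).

First evaluation (everything demanded from the output):
  v1 = absv(-7) = 7
  v4 = sub(7, -7) = 14
  v6 = min2(14, -7) = -7
  v10 = min2(-7, -7) = -7
  v11 = max2(-7, -7) = -7
  v14 = mul(-7, -7) = 49
  v15 = sub(49, -7) = 56
  v16 = if0(in1=5 -> else branch v14) = 49
  v18 = sub(56, 49) = 7
  v19 = if0(in3=-7 -> else branch v18) = 7

Propagation after the edit:
  v13: demanded for the first time — runs, produces -7.
  v16: runs — in1 5->0; result -7.
  v18: runs — v16 49->-7; result 63.
  v19: runs — v18 7->63; result 63.

Key observation: a condition flipped, so demand reaches new nodes — v13 runs for the first time.

New value of v19: 63.
Computations that run: v13, v16, v18, v19 — 4 in total.
Values that change: in1, v16, v18, v19.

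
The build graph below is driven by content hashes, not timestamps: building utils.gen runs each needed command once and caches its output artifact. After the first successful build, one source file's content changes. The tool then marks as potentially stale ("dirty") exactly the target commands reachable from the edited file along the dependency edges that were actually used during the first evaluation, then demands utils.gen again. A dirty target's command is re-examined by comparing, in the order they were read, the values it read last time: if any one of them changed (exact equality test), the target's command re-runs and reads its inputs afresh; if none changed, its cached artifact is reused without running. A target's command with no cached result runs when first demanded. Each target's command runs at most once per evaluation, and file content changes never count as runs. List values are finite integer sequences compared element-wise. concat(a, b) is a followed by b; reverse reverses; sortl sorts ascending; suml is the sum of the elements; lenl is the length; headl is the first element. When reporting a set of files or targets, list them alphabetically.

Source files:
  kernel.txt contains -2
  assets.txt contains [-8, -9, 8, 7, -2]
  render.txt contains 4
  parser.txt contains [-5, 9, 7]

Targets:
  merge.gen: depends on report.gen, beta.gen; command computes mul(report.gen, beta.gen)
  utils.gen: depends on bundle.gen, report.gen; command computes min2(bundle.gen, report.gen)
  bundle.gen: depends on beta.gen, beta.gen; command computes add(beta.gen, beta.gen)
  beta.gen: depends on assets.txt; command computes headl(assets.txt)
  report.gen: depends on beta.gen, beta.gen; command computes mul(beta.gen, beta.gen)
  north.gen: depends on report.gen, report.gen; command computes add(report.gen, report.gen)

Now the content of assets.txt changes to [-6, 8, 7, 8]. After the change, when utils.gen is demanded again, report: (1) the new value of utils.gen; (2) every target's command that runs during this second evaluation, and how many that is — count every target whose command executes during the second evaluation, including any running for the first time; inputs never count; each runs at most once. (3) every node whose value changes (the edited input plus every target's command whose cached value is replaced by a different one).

Initial pass — values computed on the first demand:
  beta.gen = headl([-8, -9, 8, 7, -2]) = -8
  bundle.gen = add(-8, -8) = -16
  report.gen = mul(-8, -8) = 64
  utils.gen = min2(-16, 64) = -16

Second demand — change propagation:
  beta.gen: re-runs because assets.txt [-8, -9, 8, 7, -2]->[-6, 8, 7, 8]; new result -6.
  bundle.gen: re-runs because beta.gen -8->-6; beta.gen -8->-6; new result -12.
  report.gen: re-runs because beta.gen -8->-6; beta.gen -8->-6; new result 36.
  utils.gen: re-runs because bundle.gen -16->-12; report.gen 64->36; new result -12.

utils.gen now evaluates to -12.
Run set: beta.gen, bundle.gen, report.gen, utils.gen (4 run).
Changed values: assets.txt, beta.gen, bundle.gen, report.gen, utils.gen.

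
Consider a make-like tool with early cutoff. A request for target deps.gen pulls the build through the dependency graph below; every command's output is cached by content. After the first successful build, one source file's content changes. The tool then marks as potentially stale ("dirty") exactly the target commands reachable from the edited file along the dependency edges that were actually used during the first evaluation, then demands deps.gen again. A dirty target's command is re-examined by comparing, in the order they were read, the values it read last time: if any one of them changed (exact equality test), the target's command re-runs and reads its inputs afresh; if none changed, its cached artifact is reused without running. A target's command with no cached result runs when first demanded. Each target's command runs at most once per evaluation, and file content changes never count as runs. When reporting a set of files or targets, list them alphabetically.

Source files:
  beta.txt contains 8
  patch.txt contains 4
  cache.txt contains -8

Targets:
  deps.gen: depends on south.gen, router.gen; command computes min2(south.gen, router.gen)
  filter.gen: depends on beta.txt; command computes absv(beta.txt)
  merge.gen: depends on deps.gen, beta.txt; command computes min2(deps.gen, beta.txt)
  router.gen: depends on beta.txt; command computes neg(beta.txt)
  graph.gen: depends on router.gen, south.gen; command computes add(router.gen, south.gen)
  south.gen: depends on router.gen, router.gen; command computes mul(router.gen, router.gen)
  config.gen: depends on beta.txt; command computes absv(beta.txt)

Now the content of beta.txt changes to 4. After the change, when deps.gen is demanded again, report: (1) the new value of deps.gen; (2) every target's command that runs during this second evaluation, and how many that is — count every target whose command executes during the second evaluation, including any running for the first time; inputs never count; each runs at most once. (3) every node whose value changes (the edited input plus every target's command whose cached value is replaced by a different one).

First demand of the output computes:
  router.gen = neg(8) = -8
  south.gen = mul(-8, -8) = 64
  deps.gen = min2(64, -8) = -8

After the edit, cleaning proceeds:
  router.gen: a read changed (beta.txt 8->4) — executes, giving -4.
  south.gen: a read changed (router.gen -8->-4; router.gen -8->-4) — executes, giving 16.
  deps.gen: a read changed (south.gen 64->16; router.gen -8->-4) — executes, giving -4.

Demanding deps.gen again yields -4.
3 target commands run: deps.gen, router.gen, south.gen.
The nodes whose values change: beta.txt, deps.gen, router.gen, south.gen.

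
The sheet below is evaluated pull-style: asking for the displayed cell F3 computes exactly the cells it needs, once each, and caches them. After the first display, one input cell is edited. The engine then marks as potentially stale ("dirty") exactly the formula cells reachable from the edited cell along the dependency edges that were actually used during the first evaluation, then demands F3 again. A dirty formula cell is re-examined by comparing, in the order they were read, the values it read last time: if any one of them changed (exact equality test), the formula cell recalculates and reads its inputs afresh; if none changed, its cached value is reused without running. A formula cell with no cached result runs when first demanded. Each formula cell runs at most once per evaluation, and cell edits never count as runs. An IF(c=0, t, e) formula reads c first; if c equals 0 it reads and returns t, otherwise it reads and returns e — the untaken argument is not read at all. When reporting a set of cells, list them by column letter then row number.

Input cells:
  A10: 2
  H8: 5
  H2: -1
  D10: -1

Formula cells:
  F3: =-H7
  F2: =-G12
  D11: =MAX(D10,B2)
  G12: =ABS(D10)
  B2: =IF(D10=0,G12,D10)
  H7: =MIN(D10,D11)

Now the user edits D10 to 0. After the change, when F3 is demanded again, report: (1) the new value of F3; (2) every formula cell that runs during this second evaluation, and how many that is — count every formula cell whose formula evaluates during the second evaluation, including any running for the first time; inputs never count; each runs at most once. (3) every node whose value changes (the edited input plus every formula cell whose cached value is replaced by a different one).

First demand of the output computes:
  B2 = IF(D10=0: D10=-1 -> else branch D10) = -1
  D11 = MAX(-1, -1) = -1
  H7 = MIN(-1, -1) = -1
  F3 = -(-1) = 1

After the edit, cleaning proceeds:
  G12: had never run; runs now, result 0.
  B2: a read changed (D10 -1->0; D10 -1->0) — executes, giving 0.
  D11: a read changed (D10 -1->0; B2 -1->0) — executes, giving 0.
  H7: a read changed (D10 -1->0; D11 -1->0) — executes, giving 0.
  F3: a read changed (H7 -1->0) — executes, giving 0.

Note the branch switch — G12 had no cache and runs now for the first time.

Demanding F3 again yields 0.
5 formula cells run: B2, D11, F3, G12, H7.
The nodes whose values change: B2, D10, D11, F3, H7.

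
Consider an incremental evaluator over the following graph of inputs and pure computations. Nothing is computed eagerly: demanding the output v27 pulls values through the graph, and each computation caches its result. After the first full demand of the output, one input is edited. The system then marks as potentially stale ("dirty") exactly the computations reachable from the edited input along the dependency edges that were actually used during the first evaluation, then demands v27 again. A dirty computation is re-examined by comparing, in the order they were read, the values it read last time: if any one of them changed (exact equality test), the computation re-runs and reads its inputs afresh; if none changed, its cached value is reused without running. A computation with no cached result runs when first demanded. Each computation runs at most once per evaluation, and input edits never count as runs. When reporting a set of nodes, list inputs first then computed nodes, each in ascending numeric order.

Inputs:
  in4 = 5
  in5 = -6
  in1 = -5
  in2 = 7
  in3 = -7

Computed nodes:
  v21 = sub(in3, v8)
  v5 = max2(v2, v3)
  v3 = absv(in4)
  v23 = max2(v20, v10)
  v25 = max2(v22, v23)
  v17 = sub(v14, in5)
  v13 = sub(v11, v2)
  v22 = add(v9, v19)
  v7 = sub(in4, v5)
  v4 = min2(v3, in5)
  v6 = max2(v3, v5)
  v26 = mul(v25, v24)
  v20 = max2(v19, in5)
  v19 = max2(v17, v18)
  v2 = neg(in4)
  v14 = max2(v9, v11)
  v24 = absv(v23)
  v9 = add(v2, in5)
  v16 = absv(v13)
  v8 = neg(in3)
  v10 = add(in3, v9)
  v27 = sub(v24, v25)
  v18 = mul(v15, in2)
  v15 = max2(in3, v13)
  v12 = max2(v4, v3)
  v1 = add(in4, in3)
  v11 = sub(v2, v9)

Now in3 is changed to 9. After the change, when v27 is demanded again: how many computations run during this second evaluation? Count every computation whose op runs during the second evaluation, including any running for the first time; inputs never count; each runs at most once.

Initial pass — values computed on the first demand:
  v2 = neg(5) = -5
  v9 = add(-5, -6) = -11
  v10 = add(-7, -11) = -18
  v11 = sub(-5, -11) = 6
  v13 = sub(6, -5) = 11
  v14 = max2(-11, 6) = 6
  v15 = max2(-7, 11) = 11
  v17 = sub(6, -6) = 12
  v18 = mul(11, 7) = 77
  v19 = max2(12, 77) = 77
  v20 = max2(77, -6) = 77
  v22 = add(-11, 77) = 66
  v23 = max2(77, -18) = 77
  v24 = absv(77) = 77
  v25 = max2(66, 77) = 77
  v27 = sub(77, 77) = 0

Second demand — change propagation:
  v10: re-runs because in3 -7->9; new result -2.
  v15: re-runs because in3 -7->9; new result 11 (unchanged).
  v18: re-examined; everything it read last time is the same (v15 unchanged, in2 unchanged) — cache 77 kept, no run.
  v19: re-examined; everything it read last time is the same (v17 unchanged, v18 unchanged) — cache 77 kept, no run.
  v20: re-examined; everything it read last time is the same (v19 unchanged, in5 unchanged) — cache 77 kept, no run.
  v22: re-examined; everything it read last time is the same (v9 unchanged, v19 unchanged) — cache 66 kept, no run.
  v23: re-runs because v10 -18->-2; new result 77 (unchanged).
  v24: re-examined; everything it read last time is the same (v23 unchanged) — cache 77 kept, no run.
  v25: re-examined; everything it read last time is the same (v22 unchanged, v23 unchanged) — cache 77 kept, no run.
  v27: re-examined; everything it read last time is the same (v24 unchanged, v25 unchanged) — cache 0 kept, no run.

The important point: at v18 every value read last time is unchanged, so the dirty flag clears without a run.

Run set: v10, v15, v23 (3 run).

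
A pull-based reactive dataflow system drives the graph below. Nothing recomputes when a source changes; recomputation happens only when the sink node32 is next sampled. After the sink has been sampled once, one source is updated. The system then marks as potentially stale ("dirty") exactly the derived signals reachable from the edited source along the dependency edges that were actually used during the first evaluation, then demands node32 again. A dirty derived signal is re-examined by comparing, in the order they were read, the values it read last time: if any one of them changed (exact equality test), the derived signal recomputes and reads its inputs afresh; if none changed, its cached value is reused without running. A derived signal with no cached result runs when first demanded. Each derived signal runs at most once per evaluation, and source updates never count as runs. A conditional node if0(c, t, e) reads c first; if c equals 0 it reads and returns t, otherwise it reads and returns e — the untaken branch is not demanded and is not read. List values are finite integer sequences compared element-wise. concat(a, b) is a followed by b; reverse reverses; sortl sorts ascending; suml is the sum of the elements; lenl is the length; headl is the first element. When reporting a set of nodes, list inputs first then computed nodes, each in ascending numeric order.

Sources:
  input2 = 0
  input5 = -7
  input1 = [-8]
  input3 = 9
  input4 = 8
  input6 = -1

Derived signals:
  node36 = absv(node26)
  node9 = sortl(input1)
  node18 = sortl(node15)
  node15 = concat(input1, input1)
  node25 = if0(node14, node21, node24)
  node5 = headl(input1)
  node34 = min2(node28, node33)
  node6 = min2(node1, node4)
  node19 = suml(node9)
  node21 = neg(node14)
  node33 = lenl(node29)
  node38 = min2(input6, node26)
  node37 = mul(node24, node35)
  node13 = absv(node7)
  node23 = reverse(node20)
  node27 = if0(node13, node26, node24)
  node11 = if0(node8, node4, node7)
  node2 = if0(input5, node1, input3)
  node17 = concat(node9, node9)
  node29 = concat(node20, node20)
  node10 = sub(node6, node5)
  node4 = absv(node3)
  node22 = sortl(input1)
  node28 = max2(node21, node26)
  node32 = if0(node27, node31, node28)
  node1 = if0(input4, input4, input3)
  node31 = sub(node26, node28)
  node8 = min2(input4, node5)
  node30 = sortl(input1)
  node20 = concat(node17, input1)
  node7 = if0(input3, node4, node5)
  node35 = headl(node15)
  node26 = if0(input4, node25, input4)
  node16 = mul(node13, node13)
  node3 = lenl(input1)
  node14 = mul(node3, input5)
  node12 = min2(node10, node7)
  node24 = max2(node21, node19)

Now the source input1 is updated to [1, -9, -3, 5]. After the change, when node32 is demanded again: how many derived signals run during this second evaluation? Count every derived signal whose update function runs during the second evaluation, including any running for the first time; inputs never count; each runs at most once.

Derived signals that run: node3, node5, node7, node9, node13, node14, node19, node21, node24, node27, node28, node32 — 12 in total.

First evaluation (everything demanded from the output):
  node3 = lenl([-8]) = 1
  node5 = headl([-8]) = -8
  node7 = if0(input3=9 -> else branch node5) = -8
  node9 = sortl([-8]) = [-8]
  node13 = absv(-8) = 8
  node14 = mul(1, -7) = -7
  node19 = suml([-8]) = -8
  node21 = neg(-7) = 7
  node24 = max2(7, -8) = 7
  node26 = if0(input4=8 -> else branch input4) = 8
  node27 = if0(node13=8 -> else branch node24) = 7
  node28 = max2(7, 8) = 8
  node32 = if0(node27=7 -> else branch node28) = 8

Propagation after the edit:
  node3: runs — input1 [-8]->[1, -9, -3, 5]; result 4.
  node5: runs — input1 [-8]->[1, -9, -3, 5]; result 1.
  node7: runs — node5 -8->1; result 1.
  node9: runs — input1 [-8]->[1, -9, -3, 5]; result [-9, -3, 1, 5].
  node13: runs — node7 -8->1; result 1.
  node14: runs — node3 1->4; result -28.
  node19: runs — node9 [-8]->[-9, -3, 1, 5]; result -6.
  node21: runs — node14 -7->-28; result 28.
  node24: runs — node21 7->28; node19 -8->-6; result 28.
  node27: runs — node13 8->1; node24 7->28; result 28.
  node28: runs — node21 7->28; result 28.
  node32: runs — node27 7->28; node28 8->28; result 28.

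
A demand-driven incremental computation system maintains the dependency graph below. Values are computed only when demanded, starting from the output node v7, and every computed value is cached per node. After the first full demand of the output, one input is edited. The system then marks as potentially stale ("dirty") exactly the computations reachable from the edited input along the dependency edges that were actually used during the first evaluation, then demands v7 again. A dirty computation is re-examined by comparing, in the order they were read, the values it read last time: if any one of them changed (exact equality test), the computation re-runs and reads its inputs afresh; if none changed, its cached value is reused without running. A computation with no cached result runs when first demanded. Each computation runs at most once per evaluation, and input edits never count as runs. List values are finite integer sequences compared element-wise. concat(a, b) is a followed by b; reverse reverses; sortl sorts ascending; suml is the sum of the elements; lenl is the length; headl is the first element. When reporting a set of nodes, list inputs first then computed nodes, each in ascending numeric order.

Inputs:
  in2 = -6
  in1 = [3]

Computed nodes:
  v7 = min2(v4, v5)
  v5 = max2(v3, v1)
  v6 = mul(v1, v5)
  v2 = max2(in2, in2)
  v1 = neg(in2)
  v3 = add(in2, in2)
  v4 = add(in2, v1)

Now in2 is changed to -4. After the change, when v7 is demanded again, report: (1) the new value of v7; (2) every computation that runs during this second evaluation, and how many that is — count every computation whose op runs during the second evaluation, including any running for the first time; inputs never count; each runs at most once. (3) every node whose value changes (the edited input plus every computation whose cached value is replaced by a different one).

New value of v7: 0.
Computations that run: v1, v3, v4, v5, v7 — 5 in total.
Values that change: in2, v1, v3, v5.

First evaluation (everything demanded from the output):
  v1 = neg(-6) = 6
  v3 = add(-6, -6) = -12
  v4 = add(-6, 6) = 0
  v5 = max2(-12, 6) = 6
  v7 = min2(0, 6) = 0

Propagation after the edit:
  v1: runs — in2 -6->-4; result 4.
  v3: runs — in2 -6->-4; in2 -6->-4; result -8.
  v4: runs — in2 -6->-4; v1 6->4; result 0 (same value as before).
  v5: runs — v3 -12->-8; v1 6->4; result 4.
  v7: runs — v5 6->4; result 0 (same value as before).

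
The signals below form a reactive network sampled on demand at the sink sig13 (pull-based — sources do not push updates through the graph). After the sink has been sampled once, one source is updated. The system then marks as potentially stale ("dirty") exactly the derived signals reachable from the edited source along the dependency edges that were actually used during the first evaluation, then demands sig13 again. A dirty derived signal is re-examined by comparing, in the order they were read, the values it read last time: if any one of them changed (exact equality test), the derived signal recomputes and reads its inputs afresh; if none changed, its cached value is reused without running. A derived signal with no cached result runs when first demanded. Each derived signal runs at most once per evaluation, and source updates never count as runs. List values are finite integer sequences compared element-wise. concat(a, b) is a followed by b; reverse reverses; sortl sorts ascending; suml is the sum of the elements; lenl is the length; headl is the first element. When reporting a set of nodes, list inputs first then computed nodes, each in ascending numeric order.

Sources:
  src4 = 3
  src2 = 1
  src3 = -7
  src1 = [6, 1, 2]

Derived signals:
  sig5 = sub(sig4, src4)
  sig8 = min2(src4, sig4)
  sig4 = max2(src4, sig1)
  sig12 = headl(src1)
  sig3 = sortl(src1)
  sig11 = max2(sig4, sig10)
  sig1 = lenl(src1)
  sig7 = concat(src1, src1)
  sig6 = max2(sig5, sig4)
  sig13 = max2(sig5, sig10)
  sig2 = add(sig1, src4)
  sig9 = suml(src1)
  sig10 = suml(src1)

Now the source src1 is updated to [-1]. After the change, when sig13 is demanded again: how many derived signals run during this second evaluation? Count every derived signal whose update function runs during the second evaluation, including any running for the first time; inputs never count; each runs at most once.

Run set: sig1, sig4, sig10, sig13 (4 run).
The important point: at sig5 every value read last time is unchanged, so the dirty flag clears without a run.

Initial pass — values computed on the first demand:
  sig1 = lenl([6, 1, 2]) = 3
  sig4 = max2(3, 3) = 3
  sig5 = sub(3, 3) = 0
  sig10 = suml([6, 1, 2]) = 9
  sig13 = max2(0, 9) = 9

Second demand — change propagation:
  sig1: re-runs because src1 [6, 1, 2]->[-1]; new result 1.
  sig4: re-runs because sig1 3->1; new result 3 (unchanged).
  sig5: re-examined; everything it read last time is the same (sig4 unchanged, src4 unchanged) — cache 0 kept, no run.
  sig10: re-runs because src1 [6, 1, 2]->[-1]; new result -1.
  sig13: re-runs because sig10 9->-1; new result 0.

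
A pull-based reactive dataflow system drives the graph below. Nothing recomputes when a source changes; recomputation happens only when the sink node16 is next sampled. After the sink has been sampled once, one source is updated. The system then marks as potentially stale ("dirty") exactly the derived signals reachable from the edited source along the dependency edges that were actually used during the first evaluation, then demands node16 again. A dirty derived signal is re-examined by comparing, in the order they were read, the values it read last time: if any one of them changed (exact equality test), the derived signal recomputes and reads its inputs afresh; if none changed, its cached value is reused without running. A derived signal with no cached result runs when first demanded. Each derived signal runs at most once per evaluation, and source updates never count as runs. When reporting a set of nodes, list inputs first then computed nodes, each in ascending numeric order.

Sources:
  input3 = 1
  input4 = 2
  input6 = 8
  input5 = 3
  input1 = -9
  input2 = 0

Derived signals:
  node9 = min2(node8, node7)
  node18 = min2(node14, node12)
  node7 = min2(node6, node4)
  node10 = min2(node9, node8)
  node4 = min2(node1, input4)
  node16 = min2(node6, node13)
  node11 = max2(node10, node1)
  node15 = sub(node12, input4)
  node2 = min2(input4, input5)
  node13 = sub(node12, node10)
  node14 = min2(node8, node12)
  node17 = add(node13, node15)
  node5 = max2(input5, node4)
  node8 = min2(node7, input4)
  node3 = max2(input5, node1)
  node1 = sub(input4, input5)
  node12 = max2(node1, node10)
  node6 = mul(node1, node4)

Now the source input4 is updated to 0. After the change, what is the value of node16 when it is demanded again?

New value of node16: 0.

First evaluation (everything demanded from the output):
  node1 = sub(2, 3) = -1
  node4 = min2(-1, 2) = -1
  node6 = mul(-1, -1) = 1
  node7 = min2(1, -1) = -1
  node8 = min2(-1, 2) = -1
  node9 = min2(-1, -1) = -1
  node10 = min2(-1, -1) = -1
  node12 = max2(-1, -1) = -1
  node13 = sub(-1, -1) = 0
  node16 = min2(1, 0) = 0

Propagation after the edit:
  node1: runs — input4 2->0; result -3.
  node4: runs — node1 -1->-3; input4 2->0; result -3.
  node6: runs — node1 -1->-3; node4 -1->-3; result 9.
  node7: runs — node6 1->9; node4 -1->-3; result -3.
  node8: runs — node7 -1->-3; input4 2->0; result -3.
  node9: runs — node8 -1->-3; node7 -1->-3; result -3.
  node10: runs — node9 -1->-3; node8 -1->-3; result -3.
  node12: runs — node1 -1->-3; node10 -1->-3; result -3.
  node13: runs — node12 -1->-3; node10 -1->-3; result 0 (same value as before).
  node16: runs — node6 1->9; result 0 (same value as before).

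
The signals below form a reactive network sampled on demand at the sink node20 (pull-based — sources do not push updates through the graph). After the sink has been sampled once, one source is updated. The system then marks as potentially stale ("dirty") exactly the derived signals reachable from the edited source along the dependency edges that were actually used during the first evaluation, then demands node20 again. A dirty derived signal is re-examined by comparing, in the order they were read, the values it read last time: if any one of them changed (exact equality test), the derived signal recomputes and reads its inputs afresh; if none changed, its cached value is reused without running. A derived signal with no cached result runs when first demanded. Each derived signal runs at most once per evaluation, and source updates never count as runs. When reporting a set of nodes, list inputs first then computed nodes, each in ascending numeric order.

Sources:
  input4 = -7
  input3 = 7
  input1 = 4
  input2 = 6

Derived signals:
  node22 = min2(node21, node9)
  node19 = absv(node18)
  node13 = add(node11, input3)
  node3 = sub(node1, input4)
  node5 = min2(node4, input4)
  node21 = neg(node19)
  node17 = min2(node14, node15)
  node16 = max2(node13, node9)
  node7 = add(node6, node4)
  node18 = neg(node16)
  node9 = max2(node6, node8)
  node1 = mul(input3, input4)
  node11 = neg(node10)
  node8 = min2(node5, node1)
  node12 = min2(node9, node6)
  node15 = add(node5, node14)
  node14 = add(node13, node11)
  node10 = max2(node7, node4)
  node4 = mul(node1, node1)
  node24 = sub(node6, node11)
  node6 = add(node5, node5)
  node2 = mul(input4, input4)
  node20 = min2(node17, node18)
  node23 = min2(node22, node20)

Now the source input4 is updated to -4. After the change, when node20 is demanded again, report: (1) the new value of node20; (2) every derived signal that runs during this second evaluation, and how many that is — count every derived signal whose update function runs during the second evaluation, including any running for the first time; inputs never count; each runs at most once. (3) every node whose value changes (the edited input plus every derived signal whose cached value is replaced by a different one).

node20 now evaluates to -1565.
Run set: node1, node4, node5, node6, node7, node8, node9, node10, node11, node13, node14, node15, node16, node17, node18, node20 (16 run).
Changed values: input4, node1, node4, node5, node6, node7, node8, node9, node10, node11, node13, node14, node15, node16, node17, node18, node20.

Initial pass — values computed on the first demand:
  node1 = mul(7, -7) = -49
  node4 = mul(-49, -49) = 2401
  node5 = min2(2401, -7) = -7
  node6 = add(-7, -7) = -14
  node7 = add(-14, 2401) = 2387
  node8 = min2(-7, -49) = -49
  node9 = max2(-14, -49) = -14
  node10 = max2(2387, 2401) = 2401
  node11 = neg(2401) = -2401
  node13 = add(-2401, 7) = -2394
  node14 = add(-2394, -2401) = -4795
  node15 = add(-7, -4795) = -4802
  node16 = max2(-2394, -14) = -14
  node17 = min2(-4795, -4802) = -4802
  node18 = neg(-14) = 14
  node20 = min2(-4802, 14) = -4802

Second demand — change propagation:
  node1: re-runs because input4 -7->-4; new result -28.
  node4: re-runs because node1 -49->-28; node1 -49->-28; new result 784.
  node5: re-runs because node4 2401->784; input4 -7->-4; new result -4.
  node6: re-runs because node5 -7->-4; node5 -7->-4; new result -8.
  node7: re-runs because node6 -14->-8; node4 2401->784; new result 776.
  node8: re-runs because node5 -7->-4; node1 -49->-28; new result -28.
  node9: re-runs because node6 -14->-8; node8 -49->-28; new result -8.
  node10: re-runs because node7 2387->776; node4 2401->784; new result 784.
  node11: re-runs because node10 2401->784; new result -784.
  node13: re-runs because node11 -2401->-784; new result -777.
  node14: re-runs because node13 -2394->-777; node11 -2401->-784; new result -1561.
  node15: re-runs because node5 -7->-4; node14 -4795->-1561; new result -1565.
  node16: re-runs because node13 -2394->-777; node9 -14->-8; new result -8.
  node17: re-runs because node14 -4795->-1561; node15 -4802->-1565; new result -1565.
  node18: re-runs because node16 -14->-8; new result 8.
  node20: re-runs because node17 -4802->-1565; node18 14->8; new result -1565.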